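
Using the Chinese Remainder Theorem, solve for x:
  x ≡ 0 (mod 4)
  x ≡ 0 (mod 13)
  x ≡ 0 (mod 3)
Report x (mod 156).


Moduli 4, 13, 3 are pairwise coprime; by CRT there is a unique solution modulo M = 4 · 13 · 3 = 156.
Solve pairwise, accumulating the modulus:
  Start with x ≡ 0 (mod 4).
  Combine with x ≡ 0 (mod 13): since gcd(4, 13) = 1, we get a unique residue mod 52.
    Write x = 0 + 4·t and substitute into x ≡ 0 (mod 13): 4·t ≡ 0 − 0 = 0 (mod 13).
    The inverse of 4 mod 13 is 10 (since 4·10 = 40 = 3·13 + 1), so t ≡ 10·0 = 0 ≡ 0 (mod 13).
    Then x = 0 + 4·0 = 0, valid modulo lcm(4, 13) = 52: x ≡ 0 (mod 52).
  Combine with x ≡ 0 (mod 3): since gcd(52, 3) = 1, we get a unique residue mod 156.
    Write x = 0 + 52·t and substitute into x ≡ 0 (mod 3): 52·t ≡ 0 − 0 = 0 (mod 3).
    Reduce coefficients mod 3: 1·t ≡ 0 (mod 3).
    So t ≡ 0 (mod 3).
    Then x = 0 + 52·0 = 0, valid modulo lcm(52, 3) = 156: x ≡ 0 (mod 156).
Verify: 0 mod 4 = 0 ✓, 0 mod 13 = 0 ✓, 0 mod 3 = 0 ✓.

x ≡ 0 (mod 156).


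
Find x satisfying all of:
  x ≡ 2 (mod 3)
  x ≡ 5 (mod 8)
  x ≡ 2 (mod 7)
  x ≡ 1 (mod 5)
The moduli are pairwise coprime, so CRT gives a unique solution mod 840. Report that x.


Product of moduli M = 3 · 8 · 7 · 5 = 840.
Merge one congruence at a time:
  Start: x ≡ 2 (mod 3).
  Combine with x ≡ 5 (mod 8); new modulus lcm = 24.
    Write x = 2 + 3·t and substitute into x ≡ 5 (mod 8): 3·t ≡ 5 − 2 = 3 (mod 8).
    The inverse of 3 mod 8 is 3 (since 3·3 = 9 = 1·8 + 1), so t ≡ 3·3 = 9 ≡ 1 (mod 8).
    Then x = 2 + 3·1 = 5, valid modulo lcm(3, 8) = 24: x ≡ 5 (mod 24).
  Combine with x ≡ 2 (mod 7); new modulus lcm = 168.
    Write x = 5 + 24·t and substitute into x ≡ 2 (mod 7): 24·t ≡ 2 − 5 = -3 (mod 7).
    Reduce coefficients mod 7: 3·t ≡ 4 (mod 7).
    The inverse of 3 mod 7 is 5 (since 3·5 = 15 = 2·7 + 1), so t ≡ 5·4 = 20 ≡ 6 (mod 7).
    Then x = 5 + 24·6 = 149, valid modulo lcm(24, 7) = 168: x ≡ 149 (mod 168).
  Combine with x ≡ 1 (mod 5); new modulus lcm = 840.
    Write x = 149 + 168·t and substitute into x ≡ 1 (mod 5): 168·t ≡ 1 − 149 = -148 (mod 5).
    Reduce coefficients mod 5: 3·t ≡ 2 (mod 5).
    The inverse of 3 mod 5 is 2 (since 3·2 = 6 = 1·5 + 1), so t ≡ 2·2 = 4 ≡ 4 (mod 5).
    Then x = 149 + 168·4 = 821, valid modulo lcm(168, 5) = 840: x ≡ 821 (mod 840).
Verify against each original: 821 mod 3 = 2, 821 mod 8 = 5, 821 mod 7 = 2, 821 mod 5 = 1.

x ≡ 821 (mod 840).


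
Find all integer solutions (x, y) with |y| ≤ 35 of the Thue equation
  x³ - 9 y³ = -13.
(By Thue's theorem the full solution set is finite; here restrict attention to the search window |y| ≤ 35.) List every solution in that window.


The equation is x³ - 9y³ = -13. For fixed y, x³ = 9·y³ − 13, so a solution requires the RHS to be a perfect cube.
Strategy: iterate y from -35 to 35, compute RHS = 9·y³ − 13, and check whether it is a (positive or negative) perfect cube.
Check small values of y:
  y = 0: RHS = -13 is not a perfect cube.
  y = 1: RHS = -4 is not a perfect cube.
  y = -1: RHS = -22 is not a perfect cube.
  y = 2: RHS = 59 is not a perfect cube.
  y = -2: RHS = -85 is not a perfect cube.
  y = 3: RHS = 230 is not a perfect cube.
  y = -3: RHS = -256 is not a perfect cube.
Continuing the search up to |y| = 35 finds no solutions either.
No (x, y) in the scanned range satisfies the equation.

No integer solutions with |y| ≤ 35.


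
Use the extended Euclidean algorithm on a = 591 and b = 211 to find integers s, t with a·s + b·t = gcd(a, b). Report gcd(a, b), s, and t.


Euclidean algorithm on (591, 211) — divide until remainder is 0:
  591 = 2 · 211 + 169
  211 = 1 · 169 + 42
  169 = 4 · 42 + 1
  42 = 42 · 1 + 0
gcd(591, 211) = 1.
Track Bezout coefficients alongside the remainders: start with r₀ = 591 = a·1 + b·0 (s = 1, t = 0) and r₁ = 211 = a·0 + b·1 (s = 0, t = 1); each new remainder r_{k+1} = r_{k-1} − q_k·r_k inherits s_{k+1} = s_{k-1} − q_k·s_k, t_{k+1} = t_{k-1} − q_k·t_k, so r_k = a·s_k + b·t_k at every step:
  q = 2: r = 169, s = 1 − 2·0 = 1, t = 0 − 2·1 = -2  (check: 591·1 + 211·(-2) = 169)
  q = 1: r = 42, s = 0 − 1·1 = -1, t = 1 − 1·(-2) = 3  (check: 591·(-1) + 211·3 = 42)
  q = 4: r = 1, s = 1 − 4·(-1) = 5, t = -2 − 4·3 = -14  (check: 591·5 + 211·(-14) = 1)
The row with r = 1 (the gcd) gives the Bezout coefficients s = 5, t = -14.
Result: 591 · (5) + 211 · (-14) = 1.

gcd(591, 211) = 1; s = 5, t = -14 (check: 591·5 + 211·(-14) = 1).


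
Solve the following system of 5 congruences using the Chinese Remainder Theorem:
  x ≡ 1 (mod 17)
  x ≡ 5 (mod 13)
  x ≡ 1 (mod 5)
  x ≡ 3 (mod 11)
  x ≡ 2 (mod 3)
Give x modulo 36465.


Product of moduli M = 17 · 13 · 5 · 11 · 3 = 36465.
Merge one congruence at a time:
  Start: x ≡ 1 (mod 17).
  Combine with x ≡ 5 (mod 13); new modulus lcm = 221.
    Write x = 1 + 17·t and substitute into x ≡ 5 (mod 13): 17·t ≡ 5 − 1 = 4 (mod 13).
    Reduce coefficients mod 13: 4·t ≡ 4 (mod 13).
    The inverse of 4 mod 13 is 10 (since 4·10 = 40 = 3·13 + 1), so t ≡ 10·4 = 40 ≡ 1 (mod 13).
    Then x = 1 + 17·1 = 18, valid modulo lcm(17, 13) = 221: x ≡ 18 (mod 221).
  Combine with x ≡ 1 (mod 5); new modulus lcm = 1105.
    Write x = 18 + 221·t and substitute into x ≡ 1 (mod 5): 221·t ≡ 1 − 18 = -17 (mod 5).
    Reduce coefficients mod 5: 1·t ≡ 3 (mod 5).
    So t ≡ 3 (mod 5).
    Then x = 18 + 221·3 = 681, valid modulo lcm(221, 5) = 1105: x ≡ 681 (mod 1105).
  Combine with x ≡ 3 (mod 11); new modulus lcm = 12155.
    Write x = 681 + 1105·t and substitute into x ≡ 3 (mod 11): 1105·t ≡ 3 − 681 = -678 (mod 11).
    Reduce coefficients mod 11: 5·t ≡ 4 (mod 11).
    The inverse of 5 mod 11 is 9 (since 5·9 = 45 = 4·11 + 1), so t ≡ 9·4 = 36 ≡ 3 (mod 11).
    Then x = 681 + 1105·3 = 3996, valid modulo lcm(1105, 11) = 12155: x ≡ 3996 (mod 12155).
  Combine with x ≡ 2 (mod 3); new modulus lcm = 36465.
    Write x = 3996 + 12155·t and substitute into x ≡ 2 (mod 3): 12155·t ≡ 2 − 3996 = -3994 (mod 3).
    Reduce coefficients mod 3: 2·t ≡ 2 (mod 3).
    The inverse of 2 mod 3 is 2 (since 2·2 = 4 = 1·3 + 1), so t ≡ 2·2 = 4 ≡ 1 (mod 3).
    Then x = 3996 + 12155·1 = 16151, valid modulo lcm(12155, 3) = 36465: x ≡ 16151 (mod 36465).
Verify against each original: 16151 mod 17 = 1, 16151 mod 13 = 5, 16151 mod 5 = 1, 16151 mod 11 = 3, 16151 mod 3 = 2.

x ≡ 16151 (mod 36465).


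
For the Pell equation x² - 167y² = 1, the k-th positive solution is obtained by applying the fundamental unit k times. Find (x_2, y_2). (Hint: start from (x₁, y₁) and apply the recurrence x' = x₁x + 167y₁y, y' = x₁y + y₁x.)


Step 1: Find the fundamental solution (x₁, y₁) of x² - 167y² = 1.
  Expand √167 as a continued fraction. a₀ = ⌊√167⌋ = 12; iterate m_{k+1} = d_k·a_k − m_k, d_{k+1} = (167 − m_{k+1}²)/d_k, a_{k+1} = ⌊(a₀ + m_{k+1})/d_{k+1}⌋ (starting m₀ = 0, d₀ = 1), with convergents p_k = a_k·p_{k-1} + p_{k-2}, q_k = a_k·q_{k-1} + q_{k-2} (p₋₁ = 1, q₋₁ = 0):
  k = 0: a₀ = 12; p₀/q₀ = 12/1; p₀² − 167·q₀² = 144 − 167 = -23.
  k = 1: m = 12, d = 23, a = ⌊(12 + 12)/23⌋ = 1; p/q = (1·12 + 1)/(1·1 + 0) = 13/1; p² − 167·q² = 169 − 167 = 2.
  k = 2: m = 11, d = 2, a = ⌊(12 + 11)/2⌋ = 11; p/q = (11·13 + 12)/(11·1 + 1) = 155/12; p² − 167·q² = 24025 − 24048 = -23.
  k = 3: m = 11, d = 23, a = ⌊(12 + 11)/23⌋ = 1; p/q = (1·155 + 13)/(1·12 + 1) = 168/13; p² − 167·q² = 28224 − 28223 = 1.
  The first convergent with p² − 167·q² = 1 gives the fundamental solution (x₁, y₁) = (168, 13).
Step 2: Apply the recurrence (x_{n+1}, y_{n+1}) = (x₁x_n + 167y₁y_n, x₁y_n + y₁x_n) repeatedly.
  From (x_1, y_1) = (168, 13): x_2 = 168·168 + 167·13·13 = 56447; y_2 = 168·13 + 13·168 = 4368.
Step 3: Verify x_2² - 167·y_2² = 3186263809 - 3186263808 = 1 (should be 1). ✓

(x_1, y_1) = (168, 13); (x_2, y_2) = (56447, 4368).


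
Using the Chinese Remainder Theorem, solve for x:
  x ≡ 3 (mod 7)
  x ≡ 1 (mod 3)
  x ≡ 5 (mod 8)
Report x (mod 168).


Moduli 7, 3, 8 are pairwise coprime; by CRT there is a unique solution modulo M = 7 · 3 · 8 = 168.
Solve pairwise, accumulating the modulus:
  Start with x ≡ 3 (mod 7).
  Combine with x ≡ 1 (mod 3): since gcd(7, 3) = 1, we get a unique residue mod 21.
    Write x = 3 + 7·t and substitute into x ≡ 1 (mod 3): 7·t ≡ 1 − 3 = -2 (mod 3).
    Reduce coefficients mod 3: 1·t ≡ 1 (mod 3).
    So t ≡ 1 (mod 3).
    Then x = 3 + 7·1 = 10, valid modulo lcm(7, 3) = 21: x ≡ 10 (mod 21).
  Combine with x ≡ 5 (mod 8): since gcd(21, 8) = 1, we get a unique residue mod 168.
    Write x = 10 + 21·t and substitute into x ≡ 5 (mod 8): 21·t ≡ 5 − 10 = -5 (mod 8).
    Reduce coefficients mod 8: 5·t ≡ 3 (mod 8).
    The inverse of 5 mod 8 is 5 (since 5·5 = 25 = 3·8 + 1), so t ≡ 5·3 = 15 ≡ 7 (mod 8).
    Then x = 10 + 21·7 = 157, valid modulo lcm(21, 8) = 168: x ≡ 157 (mod 168).
Verify: 157 mod 7 = 3 ✓, 157 mod 3 = 1 ✓, 157 mod 8 = 5 ✓.

x ≡ 157 (mod 168).


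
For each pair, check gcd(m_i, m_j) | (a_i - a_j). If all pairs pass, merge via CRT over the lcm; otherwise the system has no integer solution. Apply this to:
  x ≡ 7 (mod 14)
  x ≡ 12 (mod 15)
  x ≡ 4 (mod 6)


Moduli 14, 15, 6 are not pairwise coprime, so CRT works modulo lcm(m_i) when all pairwise compatibility conditions hold.
Pairwise compatibility: gcd(m_i, m_j) must divide a_i - a_j for every pair.
Merge one congruence at a time:
  Start: x ≡ 7 (mod 14).
  Combine with x ≡ 12 (mod 15): gcd(14, 15) = 1; 12 - 7 = 5, which IS divisible by 1, so compatible.
    Write x = 7 + 14·t and substitute into x ≡ 12 (mod 15): 14·t ≡ 12 − 7 = 5 (mod 15).
    The inverse of 14 mod 15 is 14 (since 14·14 = 196 = 13·15 + 1), so t ≡ 14·5 = 70 ≡ 10 (mod 15).
    Then x = 7 + 14·10 = 147, valid modulo lcm(14, 15) = 210: x ≡ 147 (mod 210).
  Combine with x ≡ 4 (mod 6): gcd(210, 6) = 6, and 4 - 147 = -143 is NOT divisible by 6.
    ⇒ system is inconsistent (no integer solution).

No solution (the system is inconsistent).


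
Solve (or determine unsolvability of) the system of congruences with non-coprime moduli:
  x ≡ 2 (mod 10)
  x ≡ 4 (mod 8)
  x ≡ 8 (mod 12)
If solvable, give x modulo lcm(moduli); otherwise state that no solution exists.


Moduli 10, 8, 12 are not pairwise coprime, so CRT works modulo lcm(m_i) when all pairwise compatibility conditions hold.
Pairwise compatibility: gcd(m_i, m_j) must divide a_i - a_j for every pair.
Merge one congruence at a time:
  Start: x ≡ 2 (mod 10).
  Combine with x ≡ 4 (mod 8): gcd(10, 8) = 2; 4 - 2 = 2, which IS divisible by 2, so compatible.
    Write x = 2 + 10·t and substitute into x ≡ 4 (mod 8): 10·t ≡ 4 − 2 = 2 (mod 8).
    Divide the congruence (and modulus) by g = 2: 5·t ≡ 1 (mod 4).
    Reduce coefficients mod 4: 1·t ≡ 1 (mod 4).
    So t ≡ 1 (mod 4).
    Then x = 2 + 10·1 = 12, valid modulo lcm(10, 8) = 40: x ≡ 12 (mod 40).
  Combine with x ≡ 8 (mod 12): gcd(40, 12) = 4; 8 - 12 = -4, which IS divisible by 4, so compatible.
    Write x = 12 + 40·t and substitute into x ≡ 8 (mod 12): 40·t ≡ 8 − 12 = -4 (mod 12).
    Divide the congruence (and modulus) by g = 4: 10·t ≡ -1 (mod 3).
    Reduce coefficients mod 3: 1·t ≡ 2 (mod 3).
    So t ≡ 2 (mod 3).
    Then x = 12 + 40·2 = 92, valid modulo lcm(40, 12) = 120: x ≡ 92 (mod 120).
Verify: 92 mod 10 = 2, 92 mod 8 = 4, 92 mod 12 = 8.

x ≡ 92 (mod 120).


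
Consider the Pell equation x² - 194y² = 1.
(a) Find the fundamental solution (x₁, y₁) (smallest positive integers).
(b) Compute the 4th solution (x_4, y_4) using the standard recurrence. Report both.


Step 1: Find the fundamental solution (x₁, y₁) of x² - 194y² = 1.
  Expand √194 as a continued fraction. a₀ = ⌊√194⌋ = 13; iterate m_{k+1} = d_k·a_k − m_k, d_{k+1} = (194 − m_{k+1}²)/d_k, a_{k+1} = ⌊(a₀ + m_{k+1})/d_{k+1}⌋ (starting m₀ = 0, d₀ = 1), with convergents p_k = a_k·p_{k-1} + p_{k-2}, q_k = a_k·q_{k-1} + q_{k-2} (p₋₁ = 1, q₋₁ = 0):
  k = 0: a₀ = 13; p₀/q₀ = 13/1; p₀² − 194·q₀² = 169 − 194 = -25.
  k = 1: m = 13, d = 25, a = ⌊(13 + 13)/25⌋ = 1; p/q = (1·13 + 1)/(1·1 + 0) = 14/1; p² − 194·q² = 196 − 194 = 2.
  k = 2: m = 12, d = 2, a = ⌊(13 + 12)/2⌋ = 12; p/q = (12·14 + 13)/(12·1 + 1) = 181/13; p² − 194·q² = 32761 − 32786 = -25.
  k = 3: m = 12, d = 25, a = ⌊(13 + 12)/25⌋ = 1; p/q = (1·181 + 14)/(1·13 + 1) = 195/14; p² − 194·q² = 38025 − 38024 = 1.
  The first convergent with p² − 194·q² = 1 gives the fundamental solution (x₁, y₁) = (195, 14).
Step 2: Apply the recurrence (x_{n+1}, y_{n+1}) = (x₁x_n + 194y₁y_n, x₁y_n + y₁x_n) repeatedly.
  From (x_1, y_1) = (195, 14): x_2 = 195·195 + 194·14·14 = 76049; y_2 = 195·14 + 14·195 = 5460.
  From (x_2, y_2) = (76049, 5460): x_3 = 195·76049 + 194·14·5460 = 29658915; y_3 = 195·5460 + 14·76049 = 2129386.
  From (x_3, y_3) = (29658915, 2129386): x_4 = 195·29658915 + 194·14·2129386 = 11566900801; y_4 = 195·2129386 + 14·29658915 = 830455080.
Step 3: Verify x_4² - 194·y_4² = 133793194140174441601 - 133793194140174441600 = 1 (should be 1). ✓

(x_1, y_1) = (195, 14); (x_4, y_4) = (11566900801, 830455080).


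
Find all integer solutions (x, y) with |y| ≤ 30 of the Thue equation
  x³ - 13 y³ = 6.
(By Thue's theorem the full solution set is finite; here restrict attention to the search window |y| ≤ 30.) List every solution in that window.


The equation is x³ - 13y³ = 6. For fixed y, x³ = 13·y³ + 6, so a solution requires the RHS to be a perfect cube.
Strategy: iterate y from -30 to 30, compute RHS = 13·y³ + 6, and check whether it is a (positive or negative) perfect cube.
Check small values of y:
  y = 0: RHS = 6 is not a perfect cube.
  y = 1: RHS = 19 is not a perfect cube.
  y = -1: RHS = -7 is not a perfect cube.
  y = 2: RHS = 110 is not a perfect cube.
  y = -2: RHS = -98 is not a perfect cube.
  y = 3: RHS = 357 is not a perfect cube.
  y = -3: RHS = -345 is not a perfect cube.
Continuing the search up to |y| = 30 finds no solutions either.
No (x, y) in the scanned range satisfies the equation.

No integer solutions with |y| ≤ 30.


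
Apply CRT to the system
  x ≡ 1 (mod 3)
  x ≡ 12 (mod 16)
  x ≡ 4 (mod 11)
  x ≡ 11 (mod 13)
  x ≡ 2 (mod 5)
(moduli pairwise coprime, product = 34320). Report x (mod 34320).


Product of moduli M = 3 · 16 · 11 · 13 · 5 = 34320.
Merge one congruence at a time:
  Start: x ≡ 1 (mod 3).
  Combine with x ≡ 12 (mod 16); new modulus lcm = 48.
    Write x = 1 + 3·t and substitute into x ≡ 12 (mod 16): 3·t ≡ 12 − 1 = 11 (mod 16).
    The inverse of 3 mod 16 is 11 (since 3·11 = 33 = 2·16 + 1), so t ≡ 11·11 = 121 ≡ 9 (mod 16).
    Then x = 1 + 3·9 = 28, valid modulo lcm(3, 16) = 48: x ≡ 28 (mod 48).
  Combine with x ≡ 4 (mod 11); new modulus lcm = 528.
    Write x = 28 + 48·t and substitute into x ≡ 4 (mod 11): 48·t ≡ 4 − 28 = -24 (mod 11).
    Reduce coefficients mod 11: 4·t ≡ 9 (mod 11).
    The inverse of 4 mod 11 is 3 (since 4·3 = 12 = 1·11 + 1), so t ≡ 3·9 = 27 ≡ 5 (mod 11).
    Then x = 28 + 48·5 = 268, valid modulo lcm(48, 11) = 528: x ≡ 268 (mod 528).
  Combine with x ≡ 11 (mod 13); new modulus lcm = 6864.
    Write x = 268 + 528·t and substitute into x ≡ 11 (mod 13): 528·t ≡ 11 − 268 = -257 (mod 13).
    Reduce coefficients mod 13: 8·t ≡ 3 (mod 13).
    The inverse of 8 mod 13 is 5 (since 8·5 = 40 = 3·13 + 1), so t ≡ 5·3 = 15 ≡ 2 (mod 13).
    Then x = 268 + 528·2 = 1324, valid modulo lcm(528, 13) = 6864: x ≡ 1324 (mod 6864).
  Combine with x ≡ 2 (mod 5); new modulus lcm = 34320.
    Write x = 1324 + 6864·t and substitute into x ≡ 2 (mod 5): 6864·t ≡ 2 − 1324 = -1322 (mod 5).
    Reduce coefficients mod 5: 4·t ≡ 3 (mod 5).
    The inverse of 4 mod 5 is 4 (since 4·4 = 16 = 3·5 + 1), so t ≡ 4·3 = 12 ≡ 2 (mod 5).
    Then x = 1324 + 6864·2 = 15052, valid modulo lcm(6864, 5) = 34320: x ≡ 15052 (mod 34320).
Verify against each original: 15052 mod 3 = 1, 15052 mod 16 = 12, 15052 mod 11 = 4, 15052 mod 13 = 11, 15052 mod 5 = 2.

x ≡ 15052 (mod 34320).


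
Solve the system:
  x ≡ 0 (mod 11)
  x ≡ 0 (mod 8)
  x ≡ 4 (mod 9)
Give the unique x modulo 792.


Moduli 11, 8, 9 are pairwise coprime; by CRT there is a unique solution modulo M = 11 · 8 · 9 = 792.
Solve pairwise, accumulating the modulus:
  Start with x ≡ 0 (mod 11).
  Combine with x ≡ 0 (mod 8): since gcd(11, 8) = 1, we get a unique residue mod 88.
    Write x = 0 + 11·t and substitute into x ≡ 0 (mod 8): 11·t ≡ 0 − 0 = 0 (mod 8).
    Reduce coefficients mod 8: 3·t ≡ 0 (mod 8).
    The inverse of 3 mod 8 is 3 (since 3·3 = 9 = 1·8 + 1), so t ≡ 3·0 = 0 ≡ 0 (mod 8).
    Then x = 0 + 11·0 = 0, valid modulo lcm(11, 8) = 88: x ≡ 0 (mod 88).
  Combine with x ≡ 4 (mod 9): since gcd(88, 9) = 1, we get a unique residue mod 792.
    Write x = 0 + 88·t and substitute into x ≡ 4 (mod 9): 88·t ≡ 4 − 0 = 4 (mod 9).
    Reduce coefficients mod 9: 7·t ≡ 4 (mod 9).
    The inverse of 7 mod 9 is 4 (since 7·4 = 28 = 3·9 + 1), so t ≡ 4·4 = 16 ≡ 7 (mod 9).
    Then x = 0 + 88·7 = 616, valid modulo lcm(88, 9) = 792: x ≡ 616 (mod 792).
Verify: 616 mod 11 = 0 ✓, 616 mod 8 = 0 ✓, 616 mod 9 = 4 ✓.

x ≡ 616 (mod 792).


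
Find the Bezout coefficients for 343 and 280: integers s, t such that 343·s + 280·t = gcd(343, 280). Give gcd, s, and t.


Euclidean algorithm on (343, 280) — divide until remainder is 0:
  343 = 1 · 280 + 63
  280 = 4 · 63 + 28
  63 = 2 · 28 + 7
  28 = 4 · 7 + 0
gcd(343, 280) = 7.
Track Bezout coefficients alongside the remainders: start with r₀ = 343 = a·1 + b·0 (s = 1, t = 0) and r₁ = 280 = a·0 + b·1 (s = 0, t = 1); each new remainder r_{k+1} = r_{k-1} − q_k·r_k inherits s_{k+1} = s_{k-1} − q_k·s_k, t_{k+1} = t_{k-1} − q_k·t_k, so r_k = a·s_k + b·t_k at every step:
  q = 1: r = 63, s = 1 − 1·0 = 1, t = 0 − 1·1 = -1  (check: 343·1 + 280·(-1) = 63)
  q = 4: r = 28, s = 0 − 4·1 = -4, t = 1 − 4·(-1) = 5  (check: 343·(-4) + 280·5 = 28)
  q = 2: r = 7, s = 1 − 2·(-4) = 9, t = -1 − 2·5 = -11  (check: 343·9 + 280·(-11) = 7)
The row with r = 7 (the gcd) gives the Bezout coefficients s = 9, t = -11.
Result: 343 · (9) + 280 · (-11) = 7.

gcd(343, 280) = 7; s = 9, t = -11 (check: 343·9 + 280·(-11) = 7).


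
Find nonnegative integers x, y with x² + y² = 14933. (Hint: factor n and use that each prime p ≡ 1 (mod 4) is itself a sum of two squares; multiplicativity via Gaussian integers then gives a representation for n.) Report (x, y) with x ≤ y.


Step 1: Factor n = 14933 = 109 · 137.
Step 2: Check the mod-4 condition on each prime factor: 109 ≡ 1 (mod 4), exponent 1; 137 ≡ 1 (mod 4), exponent 1.
All primes ≡ 3 (mod 4) appear to even exponent (or don't appear), so by the two-squares theorem n IS expressible as a sum of two squares.
Step 3: Build a representation. Here n = 109 · 137 is a product of primes ≡ 1 (mod 4). Each prime p ≡ 1 (mod 4) is itself a sum of two squares; find a² by testing p − a² for a perfect square:
  109: 109 − 1² = 108, 109 − 2² = 105, 109 − 3² = 100 = 10² ⇒ 109 = 3² + 10².
  137: 137 − 1² = 136, 137 − 2² = 133, 137 − 3² = 128, 137 − 4² = 121 = 11² ⇒ 137 = 4² + 11².
  Combine using the Brahmagupta–Fibonacci identity (a² + b²)(c² + d²) = (ac − bd)² + (ad + bc)² = (ac + bd)² + (ad − bc)²:
  109 · 137 = 14933: from (3² + 10²)(4² + 11²), take (3·4 − 10·11, 3·11 + 10·4) = (12 − 110, 33 + 40) = (-98, 73); dropping signs (only squares matter) gives (98, 73); check 98² + 73² = 9604 + 5329 = 14933 ✓.
Step 4: Order so x ≤ y and verify: 73² + 98² = 5329 + 9604 = 14933 = n. ✓

n = 14933 = 73² + 98² (one valid representation with x ≤ y).


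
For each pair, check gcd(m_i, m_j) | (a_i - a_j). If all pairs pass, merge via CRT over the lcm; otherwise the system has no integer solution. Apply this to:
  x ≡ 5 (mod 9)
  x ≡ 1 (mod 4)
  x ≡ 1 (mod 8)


Moduli 9, 4, 8 are not pairwise coprime, so CRT works modulo lcm(m_i) when all pairwise compatibility conditions hold.
Pairwise compatibility: gcd(m_i, m_j) must divide a_i - a_j for every pair.
Merge one congruence at a time:
  Start: x ≡ 5 (mod 9).
  Combine with x ≡ 1 (mod 4): gcd(9, 4) = 1; 1 - 5 = -4, which IS divisible by 1, so compatible.
    Write x = 5 + 9·t and substitute into x ≡ 1 (mod 4): 9·t ≡ 1 − 5 = -4 (mod 4).
    Reduce coefficients mod 4: 1·t ≡ 0 (mod 4).
    So t ≡ 0 (mod 4).
    Then x = 5 + 9·0 = 5, valid modulo lcm(9, 4) = 36: x ≡ 5 (mod 36).
  Combine with x ≡ 1 (mod 8): gcd(36, 8) = 4; 1 - 5 = -4, which IS divisible by 4, so compatible.
    Write x = 5 + 36·t and substitute into x ≡ 1 (mod 8): 36·t ≡ 1 − 5 = -4 (mod 8).
    Divide the congruence (and modulus) by g = 4: 9·t ≡ -1 (mod 2).
    Reduce coefficients mod 2: 1·t ≡ 1 (mod 2).
    So t ≡ 1 (mod 2).
    Then x = 5 + 36·1 = 41, valid modulo lcm(36, 8) = 72: x ≡ 41 (mod 72).
Verify: 41 mod 9 = 5, 41 mod 4 = 1, 41 mod 8 = 1.

x ≡ 41 (mod 72).


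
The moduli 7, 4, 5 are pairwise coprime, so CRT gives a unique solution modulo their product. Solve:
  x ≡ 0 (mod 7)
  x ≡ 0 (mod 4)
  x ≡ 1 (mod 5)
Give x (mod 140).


Moduli 7, 4, 5 are pairwise coprime; by CRT there is a unique solution modulo M = 7 · 4 · 5 = 140.
Solve pairwise, accumulating the modulus:
  Start with x ≡ 0 (mod 7).
  Combine with x ≡ 0 (mod 4): since gcd(7, 4) = 1, we get a unique residue mod 28.
    Write x = 0 + 7·t and substitute into x ≡ 0 (mod 4): 7·t ≡ 0 − 0 = 0 (mod 4).
    Reduce coefficients mod 4: 3·t ≡ 0 (mod 4).
    The inverse of 3 mod 4 is 3 (since 3·3 = 9 = 2·4 + 1), so t ≡ 3·0 = 0 ≡ 0 (mod 4).
    Then x = 0 + 7·0 = 0, valid modulo lcm(7, 4) = 28: x ≡ 0 (mod 28).
  Combine with x ≡ 1 (mod 5): since gcd(28, 5) = 1, we get a unique residue mod 140.
    Write x = 0 + 28·t and substitute into x ≡ 1 (mod 5): 28·t ≡ 1 − 0 = 1 (mod 5).
    Reduce coefficients mod 5: 3·t ≡ 1 (mod 5).
    The inverse of 3 mod 5 is 2 (since 3·2 = 6 = 1·5 + 1), so t ≡ 2·1 = 2 ≡ 2 (mod 5).
    Then x = 0 + 28·2 = 56, valid modulo lcm(28, 5) = 140: x ≡ 56 (mod 140).
Verify: 56 mod 7 = 0 ✓, 56 mod 4 = 0 ✓, 56 mod 5 = 1 ✓.

x ≡ 56 (mod 140).


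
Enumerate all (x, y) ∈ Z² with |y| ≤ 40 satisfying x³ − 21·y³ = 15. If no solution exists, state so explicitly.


The equation is x³ - 21y³ = 15. For fixed y, x³ = 21·y³ + 15, so a solution requires the RHS to be a perfect cube.
Strategy: iterate y from -40 to 40, compute RHS = 21·y³ + 15, and check whether it is a (positive or negative) perfect cube.
Check small values of y:
  y = 0: RHS = 15 is not a perfect cube.
  y = 1: RHS = 36 is not a perfect cube.
  y = -1: RHS = -6 is not a perfect cube.
  y = 2: RHS = 183 is not a perfect cube.
  y = -2: RHS = -153 is not a perfect cube.
  y = 3: RHS = 582 is not a perfect cube.
  y = -3: RHS = -552 is not a perfect cube.
Continuing the search up to |y| = 40 finds no solutions either.
No (x, y) in the scanned range satisfies the equation.

No integer solutions with |y| ≤ 40.


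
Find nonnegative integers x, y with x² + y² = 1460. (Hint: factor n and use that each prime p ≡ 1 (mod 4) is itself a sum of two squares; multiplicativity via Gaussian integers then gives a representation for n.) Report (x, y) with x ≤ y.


Step 1: Factor n = 1460 = 2^2 · 5 · 73.
Step 2: Check the mod-4 condition on each prime factor: 2 = 2 (special); 5 ≡ 1 (mod 4), exponent 1; 73 ≡ 1 (mod 4), exponent 1.
All primes ≡ 3 (mod 4) appear to even exponent (or don't appear), so by the two-squares theorem n IS expressible as a sum of two squares.
Step 3: Build a representation. Group n = k² · m with k = 2 and m = 5 · 73 = 365 (a product of primes ≡ 1 (mod 4)); a representation of m scales to one of n via (k·x)² + (k·y)² = k²(x² + y²). Each prime p ≡ 1 (mod 4) is itself a sum of two squares; find a² by testing p − a² for a perfect square:
  5: 5 − 1² = 4 = 2² ⇒ 5 = 1² + 2².
  73: 73 − 1² = 72, 73 − 2² = 69, 73 − 3² = 64 = 8² ⇒ 73 = 3² + 8².
  Combine using the Brahmagupta–Fibonacci identity (a² + b²)(c² + d²) = (ac − bd)² + (ad + bc)² = (ac + bd)² + (ad − bc)²:
  5 · 73 = 365: from (1² + 2²)(3² + 8²), take (1·3 − 2·8, 1·8 + 2·3) = (3 − 16, 8 + 6) = (-13, 14); dropping signs (only squares matter) gives (13, 14); check 13² + 14² = 169 + 196 = 365 ✓.
  Scale by k = 2: (2·13, 2·14) = (26, 28).
Step 4: Order so x ≤ y and verify: 26² + 28² = 676 + 784 = 1460 = n. ✓

n = 1460 = 26² + 28² (one valid representation with x ≤ y).


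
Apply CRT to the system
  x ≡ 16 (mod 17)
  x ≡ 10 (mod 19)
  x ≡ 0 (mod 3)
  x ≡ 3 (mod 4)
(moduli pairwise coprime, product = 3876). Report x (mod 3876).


Product of moduli M = 17 · 19 · 3 · 4 = 3876.
Merge one congruence at a time:
  Start: x ≡ 16 (mod 17).
  Combine with x ≡ 10 (mod 19); new modulus lcm = 323.
    Write x = 16 + 17·t and substitute into x ≡ 10 (mod 19): 17·t ≡ 10 − 16 = -6 (mod 19).
    Reduce coefficients mod 19: 17·t ≡ 13 (mod 19).
    The inverse of 17 mod 19 is 9 (since 17·9 = 153 = 8·19 + 1), so t ≡ 9·13 = 117 ≡ 3 (mod 19).
    Then x = 16 + 17·3 = 67, valid modulo lcm(17, 19) = 323: x ≡ 67 (mod 323).
  Combine with x ≡ 0 (mod 3); new modulus lcm = 969.
    Write x = 67 + 323·t and substitute into x ≡ 0 (mod 3): 323·t ≡ 0 − 67 = -67 (mod 3).
    Reduce coefficients mod 3: 2·t ≡ 2 (mod 3).
    The inverse of 2 mod 3 is 2 (since 2·2 = 4 = 1·3 + 1), so t ≡ 2·2 = 4 ≡ 1 (mod 3).
    Then x = 67 + 323·1 = 390, valid modulo lcm(323, 3) = 969: x ≡ 390 (mod 969).
  Combine with x ≡ 3 (mod 4); new modulus lcm = 3876.
    Write x = 390 + 969·t and substitute into x ≡ 3 (mod 4): 969·t ≡ 3 − 390 = -387 (mod 4).
    Reduce coefficients mod 4: 1·t ≡ 1 (mod 4).
    So t ≡ 1 (mod 4).
    Then x = 390 + 969·1 = 1359, valid modulo lcm(969, 4) = 3876: x ≡ 1359 (mod 3876).
Verify against each original: 1359 mod 17 = 16, 1359 mod 19 = 10, 1359 mod 3 = 0, 1359 mod 4 = 3.

x ≡ 1359 (mod 3876).


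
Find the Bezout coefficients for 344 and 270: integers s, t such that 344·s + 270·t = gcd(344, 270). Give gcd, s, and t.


Euclidean algorithm on (344, 270) — divide until remainder is 0:
  344 = 1 · 270 + 74
  270 = 3 · 74 + 48
  74 = 1 · 48 + 26
  48 = 1 · 26 + 22
  26 = 1 · 22 + 4
  22 = 5 · 4 + 2
  4 = 2 · 2 + 0
gcd(344, 270) = 2.
Track Bezout coefficients alongside the remainders: start with r₀ = 344 = a·1 + b·0 (s = 1, t = 0) and r₁ = 270 = a·0 + b·1 (s = 0, t = 1); each new remainder r_{k+1} = r_{k-1} − q_k·r_k inherits s_{k+1} = s_{k-1} − q_k·s_k, t_{k+1} = t_{k-1} − q_k·t_k, so r_k = a·s_k + b·t_k at every step:
  q = 1: r = 74, s = 1 − 1·0 = 1, t = 0 − 1·1 = -1  (check: 344·1 + 270·(-1) = 74)
  q = 3: r = 48, s = 0 − 3·1 = -3, t = 1 − 3·(-1) = 4  (check: 344·(-3) + 270·4 = 48)
  q = 1: r = 26, s = 1 − 1·(-3) = 4, t = -1 − 1·4 = -5  (check: 344·4 + 270·(-5) = 26)
  q = 1: r = 22, s = -3 − 1·4 = -7, t = 4 − 1·(-5) = 9  (check: 344·(-7) + 270·9 = 22)
  q = 1: r = 4, s = 4 − 1·(-7) = 11, t = -5 − 1·9 = -14  (check: 344·11 + 270·(-14) = 4)
  q = 5: r = 2, s = -7 − 5·11 = -62, t = 9 − 5·(-14) = 79  (check: 344·(-62) + 270·79 = 2)
The row with r = 2 (the gcd) gives the Bezout coefficients s = -62, t = 79.
Result: 344 · (-62) + 270 · (79) = 2.

gcd(344, 270) = 2; s = -62, t = 79 (check: 344·(-62) + 270·79 = 2).


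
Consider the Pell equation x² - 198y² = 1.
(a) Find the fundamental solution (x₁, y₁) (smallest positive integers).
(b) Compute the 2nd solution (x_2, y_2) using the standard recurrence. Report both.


Step 1: Find the fundamental solution (x₁, y₁) of x² - 198y² = 1.
  Expand √198 as a continued fraction. a₀ = ⌊√198⌋ = 14; iterate m_{k+1} = d_k·a_k − m_k, d_{k+1} = (198 − m_{k+1}²)/d_k, a_{k+1} = ⌊(a₀ + m_{k+1})/d_{k+1}⌋ (starting m₀ = 0, d₀ = 1), with convergents p_k = a_k·p_{k-1} + p_{k-2}, q_k = a_k·q_{k-1} + q_{k-2} (p₋₁ = 1, q₋₁ = 0):
  k = 0: a₀ = 14; p₀/q₀ = 14/1; p₀² − 198·q₀² = 196 − 198 = -2.
  k = 1: m = 14, d = 2, a = ⌊(14 + 14)/2⌋ = 14; p/q = (14·14 + 1)/(14·1 + 0) = 197/14; p² − 198·q² = 38809 − 38808 = 1.
  The first convergent with p² − 198·q² = 1 gives the fundamental solution (x₁, y₁) = (197, 14).
Step 2: Apply the recurrence (x_{n+1}, y_{n+1}) = (x₁x_n + 198y₁y_n, x₁y_n + y₁x_n) repeatedly.
  From (x_1, y_1) = (197, 14): x_2 = 197·197 + 198·14·14 = 77617; y_2 = 197·14 + 14·197 = 5516.
Step 3: Verify x_2² - 198·y_2² = 6024398689 - 6024398688 = 1 (should be 1). ✓

(x_1, y_1) = (197, 14); (x_2, y_2) = (77617, 5516).


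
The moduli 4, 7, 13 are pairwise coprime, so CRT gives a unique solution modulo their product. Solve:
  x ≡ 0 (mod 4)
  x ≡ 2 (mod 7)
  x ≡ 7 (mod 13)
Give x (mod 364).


Moduli 4, 7, 13 are pairwise coprime; by CRT there is a unique solution modulo M = 4 · 7 · 13 = 364.
Solve pairwise, accumulating the modulus:
  Start with x ≡ 0 (mod 4).
  Combine with x ≡ 2 (mod 7): since gcd(4, 7) = 1, we get a unique residue mod 28.
    Write x = 0 + 4·t and substitute into x ≡ 2 (mod 7): 4·t ≡ 2 − 0 = 2 (mod 7).
    The inverse of 4 mod 7 is 2 (since 4·2 = 8 = 1·7 + 1), so t ≡ 2·2 = 4 ≡ 4 (mod 7).
    Then x = 0 + 4·4 = 16, valid modulo lcm(4, 7) = 28: x ≡ 16 (mod 28).
  Combine with x ≡ 7 (mod 13): since gcd(28, 13) = 1, we get a unique residue mod 364.
    Write x = 16 + 28·t and substitute into x ≡ 7 (mod 13): 28·t ≡ 7 − 16 = -9 (mod 13).
    Reduce coefficients mod 13: 2·t ≡ 4 (mod 13).
    The inverse of 2 mod 13 is 7 (since 2·7 = 14 = 1·13 + 1), so t ≡ 7·4 = 28 ≡ 2 (mod 13).
    Then x = 16 + 28·2 = 72, valid modulo lcm(28, 13) = 364: x ≡ 72 (mod 364).
Verify: 72 mod 4 = 0 ✓, 72 mod 7 = 2 ✓, 72 mod 13 = 7 ✓.

x ≡ 72 (mod 364).


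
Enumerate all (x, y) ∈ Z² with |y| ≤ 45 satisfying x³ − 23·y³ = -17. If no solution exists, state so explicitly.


The equation is x³ - 23y³ = -17. For fixed y, x³ = 23·y³ − 17, so a solution requires the RHS to be a perfect cube.
Strategy: iterate y from -45 to 45, compute RHS = 23·y³ − 17, and check whether it is a (positive or negative) perfect cube.
Check small values of y:
  y = 0: RHS = -17 is not a perfect cube.
  y = 1: RHS = 6 is not a perfect cube.
  y = -1: RHS = -40 is not a perfect cube.
  y = 2: RHS = 167 is not a perfect cube.
  y = -2: RHS = -201 is not a perfect cube.
  y = 3: RHS = 604 is not a perfect cube.
  y = -3: RHS = -638 is not a perfect cube.
Continuing the search up to |y| = 45 finds no solutions either.
No (x, y) in the scanned range satisfies the equation.

No integer solutions with |y| ≤ 45.


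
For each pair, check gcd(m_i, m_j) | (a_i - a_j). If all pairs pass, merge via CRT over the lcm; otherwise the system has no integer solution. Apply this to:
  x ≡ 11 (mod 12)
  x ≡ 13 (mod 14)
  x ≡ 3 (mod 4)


Moduli 12, 14, 4 are not pairwise coprime, so CRT works modulo lcm(m_i) when all pairwise compatibility conditions hold.
Pairwise compatibility: gcd(m_i, m_j) must divide a_i - a_j for every pair.
Merge one congruence at a time:
  Start: x ≡ 11 (mod 12).
  Combine with x ≡ 13 (mod 14): gcd(12, 14) = 2; 13 - 11 = 2, which IS divisible by 2, so compatible.
    Write x = 11 + 12·t and substitute into x ≡ 13 (mod 14): 12·t ≡ 13 − 11 = 2 (mod 14).
    Divide the congruence (and modulus) by g = 2: 6·t ≡ 1 (mod 7).
    The inverse of 6 mod 7 is 6 (since 6·6 = 36 = 5·7 + 1), so t ≡ 6·1 = 6 ≡ 6 (mod 7).
    Then x = 11 + 12·6 = 83, valid modulo lcm(12, 14) = 84: x ≡ 83 (mod 84).
  Combine with x ≡ 3 (mod 4): gcd(84, 4) = 4; 3 - 83 = -80, which IS divisible by 4, so compatible.
    Write x = 83 + 84·t and substitute into x ≡ 3 (mod 4): 84·t ≡ 3 − 83 = -80 (mod 4).
    Divide the congruence (and modulus) by g = 4: 21·t ≡ -20 (mod 1).
    Modulo 1 every t works; take t = 0.
    Then x = 83 + 84·0 = 83, valid modulo lcm(84, 4) = 84: x ≡ 83 (mod 84).
Verify: 83 mod 12 = 11, 83 mod 14 = 13, 83 mod 4 = 3.

x ≡ 83 (mod 84).


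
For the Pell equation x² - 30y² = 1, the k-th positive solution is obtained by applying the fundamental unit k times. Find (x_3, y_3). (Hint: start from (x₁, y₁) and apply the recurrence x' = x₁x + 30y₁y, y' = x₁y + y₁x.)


Step 1: Find the fundamental solution (x₁, y₁) of x² - 30y² = 1.
  Expand √30 as a continued fraction. a₀ = ⌊√30⌋ = 5; iterate m_{k+1} = d_k·a_k − m_k, d_{k+1} = (30 − m_{k+1}²)/d_k, a_{k+1} = ⌊(a₀ + m_{k+1})/d_{k+1}⌋ (starting m₀ = 0, d₀ = 1), with convergents p_k = a_k·p_{k-1} + p_{k-2}, q_k = a_k·q_{k-1} + q_{k-2} (p₋₁ = 1, q₋₁ = 0):
  k = 0: a₀ = 5; p₀/q₀ = 5/1; p₀² − 30·q₀² = 25 − 30 = -5.
  k = 1: m = 5, d = 5, a = ⌊(5 + 5)/5⌋ = 2; p/q = (2·5 + 1)/(2·1 + 0) = 11/2; p² − 30·q² = 121 − 120 = 1.
  The first convergent with p² − 30·q² = 1 gives the fundamental solution (x₁, y₁) = (11, 2).
Step 2: Apply the recurrence (x_{n+1}, y_{n+1}) = (x₁x_n + 30y₁y_n, x₁y_n + y₁x_n) repeatedly.
  From (x_1, y_1) = (11, 2): x_2 = 11·11 + 30·2·2 = 241; y_2 = 11·2 + 2·11 = 44.
  From (x_2, y_2) = (241, 44): x_3 = 11·241 + 30·2·44 = 5291; y_3 = 11·44 + 2·241 = 966.
Step 3: Verify x_3² - 30·y_3² = 27994681 - 27994680 = 1 (should be 1). ✓

(x_1, y_1) = (11, 2); (x_3, y_3) = (5291, 966).


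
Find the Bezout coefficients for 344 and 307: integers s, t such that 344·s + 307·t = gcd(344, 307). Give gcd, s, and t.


Euclidean algorithm on (344, 307) — divide until remainder is 0:
  344 = 1 · 307 + 37
  307 = 8 · 37 + 11
  37 = 3 · 11 + 4
  11 = 2 · 4 + 3
  4 = 1 · 3 + 1
  3 = 3 · 1 + 0
gcd(344, 307) = 1.
Track Bezout coefficients alongside the remainders: start with r₀ = 344 = a·1 + b·0 (s = 1, t = 0) and r₁ = 307 = a·0 + b·1 (s = 0, t = 1); each new remainder r_{k+1} = r_{k-1} − q_k·r_k inherits s_{k+1} = s_{k-1} − q_k·s_k, t_{k+1} = t_{k-1} − q_k·t_k, so r_k = a·s_k + b·t_k at every step:
  q = 1: r = 37, s = 1 − 1·0 = 1, t = 0 − 1·1 = -1  (check: 344·1 + 307·(-1) = 37)
  q = 8: r = 11, s = 0 − 8·1 = -8, t = 1 − 8·(-1) = 9  (check: 344·(-8) + 307·9 = 11)
  q = 3: r = 4, s = 1 − 3·(-8) = 25, t = -1 − 3·9 = -28  (check: 344·25 + 307·(-28) = 4)
  q = 2: r = 3, s = -8 − 2·25 = -58, t = 9 − 2·(-28) = 65  (check: 344·(-58) + 307·65 = 3)
  q = 1: r = 1, s = 25 − 1·(-58) = 83, t = -28 − 1·65 = -93  (check: 344·83 + 307·(-93) = 1)
The row with r = 1 (the gcd) gives the Bezout coefficients s = 83, t = -93.
Result: 344 · (83) + 307 · (-93) = 1.

gcd(344, 307) = 1; s = 83, t = -93 (check: 344·83 + 307·(-93) = 1).


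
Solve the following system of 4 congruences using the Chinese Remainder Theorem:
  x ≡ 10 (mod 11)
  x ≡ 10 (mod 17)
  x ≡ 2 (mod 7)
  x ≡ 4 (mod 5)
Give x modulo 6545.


Product of moduli M = 11 · 17 · 7 · 5 = 6545.
Merge one congruence at a time:
  Start: x ≡ 10 (mod 11).
  Combine with x ≡ 10 (mod 17); new modulus lcm = 187.
    Write x = 10 + 11·t and substitute into x ≡ 10 (mod 17): 11·t ≡ 10 − 10 = 0 (mod 17).
    The inverse of 11 mod 17 is 14 (since 11·14 = 154 = 9·17 + 1), so t ≡ 14·0 = 0 ≡ 0 (mod 17).
    Then x = 10 + 11·0 = 10, valid modulo lcm(11, 17) = 187: x ≡ 10 (mod 187).
  Combine with x ≡ 2 (mod 7); new modulus lcm = 1309.
    Write x = 10 + 187·t and substitute into x ≡ 2 (mod 7): 187·t ≡ 2 − 10 = -8 (mod 7).
    Reduce coefficients mod 7: 5·t ≡ 6 (mod 7).
    The inverse of 5 mod 7 is 3 (since 5·3 = 15 = 2·7 + 1), so t ≡ 3·6 = 18 ≡ 4 (mod 7).
    Then x = 10 + 187·4 = 758, valid modulo lcm(187, 7) = 1309: x ≡ 758 (mod 1309).
  Combine with x ≡ 4 (mod 5); new modulus lcm = 6545.
    Write x = 758 + 1309·t and substitute into x ≡ 4 (mod 5): 1309·t ≡ 4 − 758 = -754 (mod 5).
    Reduce coefficients mod 5: 4·t ≡ 1 (mod 5).
    The inverse of 4 mod 5 is 4 (since 4·4 = 16 = 3·5 + 1), so t ≡ 4·1 = 4 ≡ 4 (mod 5).
    Then x = 758 + 1309·4 = 5994, valid modulo lcm(1309, 5) = 6545: x ≡ 5994 (mod 6545).
Verify against each original: 5994 mod 11 = 10, 5994 mod 17 = 10, 5994 mod 7 = 2, 5994 mod 5 = 4.

x ≡ 5994 (mod 6545).


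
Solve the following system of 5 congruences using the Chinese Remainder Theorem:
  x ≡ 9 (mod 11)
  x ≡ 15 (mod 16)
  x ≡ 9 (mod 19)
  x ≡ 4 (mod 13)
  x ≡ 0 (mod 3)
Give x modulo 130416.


Product of moduli M = 11 · 16 · 19 · 13 · 3 = 130416.
Merge one congruence at a time:
  Start: x ≡ 9 (mod 11).
  Combine with x ≡ 15 (mod 16); new modulus lcm = 176.
    Write x = 9 + 11·t and substitute into x ≡ 15 (mod 16): 11·t ≡ 15 − 9 = 6 (mod 16).
    The inverse of 11 mod 16 is 3 (since 11·3 = 33 = 2·16 + 1), so t ≡ 3·6 = 18 ≡ 2 (mod 16).
    Then x = 9 + 11·2 = 31, valid modulo lcm(11, 16) = 176: x ≡ 31 (mod 176).
  Combine with x ≡ 9 (mod 19); new modulus lcm = 3344.
    Write x = 31 + 176·t and substitute into x ≡ 9 (mod 19): 176·t ≡ 9 − 31 = -22 (mod 19).
    Reduce coefficients mod 19: 5·t ≡ 16 (mod 19).
    The inverse of 5 mod 19 is 4 (since 5·4 = 20 = 1·19 + 1), so t ≡ 4·16 = 64 ≡ 7 (mod 19).
    Then x = 31 + 176·7 = 1263, valid modulo lcm(176, 19) = 3344: x ≡ 1263 (mod 3344).
  Combine with x ≡ 4 (mod 13); new modulus lcm = 43472.
    Write x = 1263 + 3344·t and substitute into x ≡ 4 (mod 13): 3344·t ≡ 4 − 1263 = -1259 (mod 13).
    Reduce coefficients mod 13: 3·t ≡ 2 (mod 13).
    The inverse of 3 mod 13 is 9 (since 3·9 = 27 = 2·13 + 1), so t ≡ 9·2 = 18 ≡ 5 (mod 13).
    Then x = 1263 + 3344·5 = 17983, valid modulo lcm(3344, 13) = 43472: x ≡ 17983 (mod 43472).
  Combine with x ≡ 0 (mod 3); new modulus lcm = 130416.
    Write x = 17983 + 43472·t and substitute into x ≡ 0 (mod 3): 43472·t ≡ 0 − 17983 = -17983 (mod 3).
    Reduce coefficients mod 3: 2·t ≡ 2 (mod 3).
    The inverse of 2 mod 3 is 2 (since 2·2 = 4 = 1·3 + 1), so t ≡ 2·2 = 4 ≡ 1 (mod 3).
    Then x = 17983 + 43472·1 = 61455, valid modulo lcm(43472, 3) = 130416: x ≡ 61455 (mod 130416).
Verify against each original: 61455 mod 11 = 9, 61455 mod 16 = 15, 61455 mod 19 = 9, 61455 mod 13 = 4, 61455 mod 3 = 0.

x ≡ 61455 (mod 130416).


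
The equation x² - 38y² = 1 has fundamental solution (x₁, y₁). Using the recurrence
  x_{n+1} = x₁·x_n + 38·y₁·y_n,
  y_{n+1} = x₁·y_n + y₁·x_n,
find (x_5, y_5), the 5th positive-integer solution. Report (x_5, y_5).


Step 1: Find the fundamental solution (x₁, y₁) of x² - 38y² = 1.
  Expand √38 as a continued fraction. a₀ = ⌊√38⌋ = 6; iterate m_{k+1} = d_k·a_k − m_k, d_{k+1} = (38 − m_{k+1}²)/d_k, a_{k+1} = ⌊(a₀ + m_{k+1})/d_{k+1}⌋ (starting m₀ = 0, d₀ = 1), with convergents p_k = a_k·p_{k-1} + p_{k-2}, q_k = a_k·q_{k-1} + q_{k-2} (p₋₁ = 1, q₋₁ = 0):
  k = 0: a₀ = 6; p₀/q₀ = 6/1; p₀² − 38·q₀² = 36 − 38 = -2.
  k = 1: m = 6, d = 2, a = ⌊(6 + 6)/2⌋ = 6; p/q = (6·6 + 1)/(6·1 + 0) = 37/6; p² − 38·q² = 1369 − 1368 = 1.
  The first convergent with p² − 38·q² = 1 gives the fundamental solution (x₁, y₁) = (37, 6).
Step 2: Apply the recurrence (x_{n+1}, y_{n+1}) = (x₁x_n + 38y₁y_n, x₁y_n + y₁x_n) repeatedly.
  From (x_1, y_1) = (37, 6): x_2 = 37·37 + 38·6·6 = 2737; y_2 = 37·6 + 6·37 = 444.
  From (x_2, y_2) = (2737, 444): x_3 = 37·2737 + 38·6·444 = 202501; y_3 = 37·444 + 6·2737 = 32850.
  From (x_3, y_3) = (202501, 32850): x_4 = 37·202501 + 38·6·32850 = 14982337; y_4 = 37·32850 + 6·202501 = 2430456.
  From (x_4, y_4) = (14982337, 2430456): x_5 = 37·14982337 + 38·6·2430456 = 1108490437; y_5 = 37·2430456 + 6·14982337 = 179820894.
Step 3: Verify x_5² - 38·y_5² = 1228751048920450969 - 1228751048920450968 = 1 (should be 1). ✓

(x_1, y_1) = (37, 6); (x_5, y_5) = (1108490437, 179820894).
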